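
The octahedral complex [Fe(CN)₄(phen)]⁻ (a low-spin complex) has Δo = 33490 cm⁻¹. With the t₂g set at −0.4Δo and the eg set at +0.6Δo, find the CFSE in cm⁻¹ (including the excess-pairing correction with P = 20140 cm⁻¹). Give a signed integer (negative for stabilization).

Ligand charges: 4×(-1) from CN⁻ and 1×(+0) from phen sum to -4; with overall charge -1, Fe is +3.
Fe is in group 8, so Fe³⁺ is d⁵ (8 − 3 = 5).
Electron filling gives t₂g⁵ eg⁰.
Orbital CFSE = 5(-0.4) + 0(0.6) = -2.0Δo = -2.0 × 33490 = -66980 cm⁻¹.
Pairing penalty: 2 pairs vs 0 in the high-spin reference → 2 extra × P = 40280 cm⁻¹.
Combining: -66980 + 40280 = -26700 cm⁻¹.

-26700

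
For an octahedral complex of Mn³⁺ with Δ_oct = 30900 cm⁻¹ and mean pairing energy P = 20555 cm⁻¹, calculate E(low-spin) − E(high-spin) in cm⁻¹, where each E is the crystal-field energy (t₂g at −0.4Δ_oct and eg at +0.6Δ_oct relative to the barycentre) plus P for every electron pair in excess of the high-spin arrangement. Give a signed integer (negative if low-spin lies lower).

-10345

Mn is in group 7, so Mn³⁺ is d⁴ (7 − 3 = 4).
High-spin: t₂g³ eg¹, CFSE = -0.6Δ_oct = -18540 cm⁻¹.
Low-spin t₂g⁴ eg⁰ gives -1.6Δ_oct = -49440 cm⁻¹, but forming 1 extra pair costs 1P = 20555 cm⁻¹, so E(LS) = -49440 + 20555 = -28885 cm⁻¹.
E(LS) − E(HS) = -28885 − (-18540) = -10345 cm⁻¹.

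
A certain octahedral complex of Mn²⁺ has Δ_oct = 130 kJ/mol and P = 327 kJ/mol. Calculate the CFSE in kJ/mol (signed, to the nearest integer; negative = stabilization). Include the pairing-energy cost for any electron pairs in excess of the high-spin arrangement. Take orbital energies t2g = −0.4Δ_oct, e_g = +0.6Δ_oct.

Group 7 minus oxidation state +2 gives a d⁵ configuration for Mn²⁺.
Since Δ_oct = 130 kJ/mol < P = 327 kJ/mol, the complex adopts the high-spin configuration.
That gives t2g^3 e_g^2.
Orbital CFSE = 0.0Δ_oct = 0.0 × 130 = 0 kJ/mol.
High-spin has no excess pairs, so no pairing correction applies.

0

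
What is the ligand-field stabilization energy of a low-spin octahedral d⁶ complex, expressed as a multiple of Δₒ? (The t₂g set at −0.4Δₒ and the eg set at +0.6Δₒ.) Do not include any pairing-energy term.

Configuration: t₂g⁶ eg⁰.
CFSE = 6(-0.4Δₒ) + 0(0.6Δₒ) = -2.4Δₒ + 0.0Δₒ = -2.4Δₒ.

-2.4 Δₒ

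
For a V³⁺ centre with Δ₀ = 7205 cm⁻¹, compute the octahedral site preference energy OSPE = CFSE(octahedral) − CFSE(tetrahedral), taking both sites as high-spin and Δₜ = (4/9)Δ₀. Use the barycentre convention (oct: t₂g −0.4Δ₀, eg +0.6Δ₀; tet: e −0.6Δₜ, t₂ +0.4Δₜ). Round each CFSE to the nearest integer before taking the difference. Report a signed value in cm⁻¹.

-1921

V³⁺: group 5, so d-count = 5 − 3 = 2.
Octahedral (high-spin): t₂g² eg⁰, CFSE = 2(−0.4) + 0(+0.6) = -0.8Δ₀ = -0.8 × 7205 = -5764 cm⁻¹.
Tetrahedral e² t₂⁰ gives -1.2Δₜ = -1.2 × (4/9) × 7205 = -3843 cm⁻¹.
OSPE = CFSE(oct) − CFSE(tet) = -5764 − (-3843) = -1921 cm⁻¹.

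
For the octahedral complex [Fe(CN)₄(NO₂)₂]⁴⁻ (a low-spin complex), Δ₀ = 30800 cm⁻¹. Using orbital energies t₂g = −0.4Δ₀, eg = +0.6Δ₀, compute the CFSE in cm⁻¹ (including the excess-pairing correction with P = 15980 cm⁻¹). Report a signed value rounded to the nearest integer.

Ligand charges: 4×(-1) from CN⁻ and 2×(-1) from NO₂⁻ sum to -6; with overall charge -4, Fe is +2.
Fe sits in group 8; removing 2 electrons leaves Fe²⁺ with 8 − 2 = 6 d electrons.
Configuration: t₂g⁶ eg⁰.
CFSE(orbital) = 6×(-0.4Δ₀) + 0×(0.6Δ₀) = -2.4Δ₀; with Δ₀ = 30800 cm⁻¹ that is -73920 cm⁻¹.
High-spin d⁶ would be t₂g⁴ eg² with 1 pair; low-spin has 3, so 2 excess pairs cost +2P = +31960 cm⁻¹.
Combining: -73920 + 31960 = -41960 cm⁻¹.

-41960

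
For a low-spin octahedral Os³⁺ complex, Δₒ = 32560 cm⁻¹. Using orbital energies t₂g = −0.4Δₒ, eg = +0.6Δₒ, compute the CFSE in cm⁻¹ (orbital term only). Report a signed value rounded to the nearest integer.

Os³⁺: group 8, so d-count = 8 − 3 = 5.
The d⁵ electrons fill as t₂g⁵ eg⁰.
Orbital CFSE = 5(-0.4) + 0(0.6) = -2.0Δₒ = -2.0 × 32560 = -65120 cm⁻¹.

-65120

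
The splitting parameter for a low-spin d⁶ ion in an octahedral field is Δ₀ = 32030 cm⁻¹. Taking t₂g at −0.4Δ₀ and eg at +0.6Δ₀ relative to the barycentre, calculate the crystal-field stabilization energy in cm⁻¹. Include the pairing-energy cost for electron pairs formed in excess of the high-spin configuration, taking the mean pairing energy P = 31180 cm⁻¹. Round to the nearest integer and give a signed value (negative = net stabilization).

-14512

Electron filling gives t₂g⁶ eg⁰.
CFSE(orbital) = 6×(-0.4Δ₀) + 0×(0.6Δ₀) = -2.4Δ₀; with Δ₀ = 32030 cm⁻¹ that is -76872 cm⁻¹.
Pairing penalty: 3 pairs vs 1 in the high-spin reference → 2 extra × P = 62360 cm⁻¹.
Combining: -76872 + 62360 = -14512 cm⁻¹.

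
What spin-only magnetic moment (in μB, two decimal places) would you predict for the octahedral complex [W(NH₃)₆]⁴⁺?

NH₃ is neutral, so the +4 overall charge sits on W: oxidation state +4.
W sits in group 6; removing 4 electrons leaves W⁴⁺ with 6 − 4 = 2 d electrons.
Configuration: t2g^2 e_g^0 → 2 unpaired electrons.
μ(spin-only) = √[2(2+2)] = √8 ≈ 2.83 μB.

2.83 μB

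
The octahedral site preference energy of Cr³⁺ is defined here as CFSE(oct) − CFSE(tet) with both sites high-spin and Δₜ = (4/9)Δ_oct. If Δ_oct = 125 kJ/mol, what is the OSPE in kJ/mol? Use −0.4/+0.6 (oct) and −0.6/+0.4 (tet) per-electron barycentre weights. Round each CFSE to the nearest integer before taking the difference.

-106

Cr sits in group 6; removing 3 electrons leaves Cr³⁺ with 6 − 3 = 3 d electrons.
In an octahedral site d³ (HS) is t₂g³ eg⁰, giving CFSE(oct) = -1.2Δ_oct = -150 kJ/mol.
Tetrahedral e² t₂¹ gives -0.8Δₜ = -0.8 × (4/9) × 125 = -44 kJ/mol.
OSPE = CFSE(oct) − CFSE(tet) = -150 − (-44) = -106 kJ/mol.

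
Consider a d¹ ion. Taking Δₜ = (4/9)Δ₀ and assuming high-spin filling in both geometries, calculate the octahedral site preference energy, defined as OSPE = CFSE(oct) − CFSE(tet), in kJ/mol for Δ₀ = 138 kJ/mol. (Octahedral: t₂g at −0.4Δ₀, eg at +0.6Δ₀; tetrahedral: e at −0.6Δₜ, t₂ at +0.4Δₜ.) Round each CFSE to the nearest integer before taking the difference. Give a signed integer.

Octahedral (high-spin): t₂g¹ eg⁰, CFSE = 1(−0.4) + 0(+0.6) = -0.4Δ₀ = -0.4 × 138 = -55 kJ/mol.
Tetrahedral: e¹ t₂⁰, CFSE = 1(−0.6) + 0(+0.4) = -0.6Δₜ = -0.6 × (4/9) × 138 = -37 kJ/mol.
OSPE = -55 − (-37) = -18 kJ/mol.

-18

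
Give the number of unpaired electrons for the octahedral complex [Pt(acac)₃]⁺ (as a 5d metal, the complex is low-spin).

Each acac⁻ contributes -1; 3 × (-1) = -3. With overall charge +1, Pt is in the +4 oxidation state.
Pt is in group 10, so Pt⁴⁺ is d⁶ (10 − 4 = 6).
Configuration: t₂g⁶ eg⁰, giving 0 unpaired electrons.

0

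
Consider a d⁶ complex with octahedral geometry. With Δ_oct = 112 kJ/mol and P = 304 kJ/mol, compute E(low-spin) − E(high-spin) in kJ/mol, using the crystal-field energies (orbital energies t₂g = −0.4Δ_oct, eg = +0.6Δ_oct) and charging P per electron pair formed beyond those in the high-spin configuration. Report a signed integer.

In the high-spin limit (t₂g⁴ eg²) the orbital term is -0.4Δ_oct = -45 kJ/mol, with no excess pairing.
Low-spin t₂g⁶ eg⁰ gives -2.4Δ_oct = -269 kJ/mol, but forming 2 extra pairs costs 2P = 608 kJ/mol, so E(LS) = -269 + 608 = 339 kJ/mol.
E(LS) − E(HS) = 339 − (-45) = 384 kJ/mol.

384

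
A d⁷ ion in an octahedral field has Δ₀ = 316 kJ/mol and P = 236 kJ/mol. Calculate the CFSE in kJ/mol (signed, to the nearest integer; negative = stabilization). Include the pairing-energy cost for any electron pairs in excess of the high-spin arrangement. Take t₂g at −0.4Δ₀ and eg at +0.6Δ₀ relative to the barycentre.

With Δ₀ > P the complex is low-spin.
That gives t₂g⁶ eg¹.
Orbital CFSE = -1.8Δ₀ = -1.8 × 316 = -569 kJ/mol.
Excess pairs vs high-spin: 3 − 2 = 1; pairing cost = +236 kJ/mol.
Net CFSE = -569 + 236 = -333 kJ/mol.

-333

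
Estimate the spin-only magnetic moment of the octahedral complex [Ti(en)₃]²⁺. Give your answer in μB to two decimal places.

2.83 μB

en is neutral, so the +2 overall charge sits on Ti: oxidation state +2.
Group 4 minus oxidation state +2 gives a d² configuration for Ti²⁺.
For octahedral d² the high- and low-spin configurations coincide.
Configuration: t₂g² eg⁰ → 2 unpaired electrons.
μ(spin-only) = √[2(2+2)] = √8 ≈ 2.83 μB.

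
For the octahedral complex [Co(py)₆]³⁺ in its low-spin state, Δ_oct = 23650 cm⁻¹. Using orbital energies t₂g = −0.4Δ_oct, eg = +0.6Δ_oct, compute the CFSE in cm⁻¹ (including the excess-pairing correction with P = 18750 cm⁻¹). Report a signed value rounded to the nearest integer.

py is neutral, so the +3 overall charge sits on Co: oxidation state +3.
Co is in group 9, so Co³⁺ is d⁶ (9 − 3 = 6).
Configuration: t₂g⁶ eg⁰.
Orbital CFSE = 6(-0.4) + 0(0.6) = -2.4Δ_oct = -2.4 × 23650 = -56760 cm⁻¹.
Pairing penalty: 3 pairs vs 1 in the high-spin reference → 2 extra × P = 37500 cm⁻¹.
Overall CFSE = -56760 + 37500 = -19260 cm⁻¹.

-19260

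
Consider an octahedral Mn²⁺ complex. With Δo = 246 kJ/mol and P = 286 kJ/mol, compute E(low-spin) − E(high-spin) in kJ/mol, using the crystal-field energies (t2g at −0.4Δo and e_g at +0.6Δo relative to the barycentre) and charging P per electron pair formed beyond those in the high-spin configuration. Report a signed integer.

80

Mn is in group 7, so Mn²⁺ is d⁵ (7 − 2 = 5).
High-spin: t2g^3 e_g^2, CFSE = 0.0Δo = 0 kJ/mol.
Low-spin: t2g^5 e_g^0, orbital CFSE = -2.0Δo = -492 kJ/mol; plus 2 excess pairs × P = +572 kJ/mol; total 80 kJ/mol.
E(LS) − E(HS) = 80 − (0) = 80 kJ/mol.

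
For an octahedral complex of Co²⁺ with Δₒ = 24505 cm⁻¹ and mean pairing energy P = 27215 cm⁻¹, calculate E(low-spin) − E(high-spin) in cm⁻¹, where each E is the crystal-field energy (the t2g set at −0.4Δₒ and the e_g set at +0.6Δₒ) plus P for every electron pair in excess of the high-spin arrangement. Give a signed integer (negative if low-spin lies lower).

Group 9 minus oxidation state +2 gives a d⁷ configuration for Co²⁺.
High-spin d⁷ fills as t2g^5 e_g^2 with CFSE 5(−0.4) + 2(+0.6) = -0.8Δₒ = -19604 cm⁻¹.
Low-spin t2g^6 e_g^1 gives -1.8Δₒ = -44109 cm⁻¹, but forming 1 extra pair costs 1P = 27215 cm⁻¹, so E(LS) = -44109 + 27215 = -16894 cm⁻¹.
Thus E(LS) − E(HS) = 2710 cm⁻¹.

2710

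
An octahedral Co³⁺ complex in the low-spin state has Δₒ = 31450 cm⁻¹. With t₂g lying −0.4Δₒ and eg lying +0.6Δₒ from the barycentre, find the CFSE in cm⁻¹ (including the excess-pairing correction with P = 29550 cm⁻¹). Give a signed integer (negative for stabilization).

Co³⁺: group 9, so d-count = 9 − 3 = 6.
Configuration: t₂g⁶ eg⁰.
CFSE(orbital) = 6×(-0.4Δₒ) + 0×(0.6Δₒ) = -2.4Δₒ; with Δₒ = 31450 cm⁻¹ that is -75480 cm⁻¹.
Relative to high-spin t₂g⁴ eg² (1 paired), the low-spin configuration has 2 additional pairs, contributing +2 × 29550 = +59100 cm⁻¹.
Overall CFSE = -75480 + 59100 = -16380 cm⁻¹.

-16380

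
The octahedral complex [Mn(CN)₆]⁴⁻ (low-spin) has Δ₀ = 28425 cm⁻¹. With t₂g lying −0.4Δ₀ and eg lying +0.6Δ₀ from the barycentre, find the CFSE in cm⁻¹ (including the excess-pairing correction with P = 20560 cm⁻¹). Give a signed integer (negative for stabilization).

Each CN⁻ contributes -1; 6 × (-1) = -6. With overall charge -4, Mn is in the +2 oxidation state.
Mn sits in group 7; removing 2 electrons leaves Mn²⁺ with 7 − 2 = 5 d electrons.
Configuration: t₂g⁵ eg⁰.
The orbital stabilization is -2.0Δ₀ = -2.0 × 28425 = -56850 cm⁻¹.
Relative to high-spin t₂g³ eg² (0 paired), the low-spin configuration has 2 additional pairs, contributing +2 × 20560 = +41120 cm⁻¹.
Overall CFSE = -56850 + 41120 = -15730 cm⁻¹.

-15730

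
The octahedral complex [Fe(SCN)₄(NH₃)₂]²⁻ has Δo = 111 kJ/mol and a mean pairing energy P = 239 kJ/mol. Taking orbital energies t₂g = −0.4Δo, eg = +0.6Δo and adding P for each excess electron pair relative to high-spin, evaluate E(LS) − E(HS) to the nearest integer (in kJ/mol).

Ligand charges: 4×(-1) from SCN⁻ and 2×(+0) from NH₃ sum to -4; with overall charge -2, Fe is +2.
Fe is in group 8, so Fe²⁺ is d⁶ (8 − 2 = 6).
In the high-spin limit (t₂g⁴ eg²) the orbital term is -0.4Δo = -44 kJ/mol, with no excess pairing.
Low-spin: t₂g⁶ eg⁰, orbital CFSE = -2.4Δo = -266 kJ/mol; plus 2 excess pairs × P = +478 kJ/mol; total 212 kJ/mol.
The difference is 212 − (-44) = 256 kJ/mol, so high-spin lies lower.

256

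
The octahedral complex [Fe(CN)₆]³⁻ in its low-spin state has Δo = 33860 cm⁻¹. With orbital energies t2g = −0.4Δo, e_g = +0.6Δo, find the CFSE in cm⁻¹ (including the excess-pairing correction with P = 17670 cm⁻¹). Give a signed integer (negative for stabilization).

-32380

Each CN⁻ contributes -1; 6 × (-1) = -6. With overall charge -3, Fe is in the +3 oxidation state.
Fe³⁺: group 8, so d-count = 8 − 3 = 5.
Electron filling gives t2g^5 e_g^0.
Orbital CFSE = 5(-0.4) + 0(0.6) = -2.0Δo = -2.0 × 33860 = -67720 cm⁻¹.
High-spin d⁵ would be t2g^3 e_g^2 with 0 pairs; low-spin has 2, so 2 excess pairs cost +2P = +35340 cm⁻¹.
Overall CFSE = -67720 + 35340 = -32380 cm⁻¹.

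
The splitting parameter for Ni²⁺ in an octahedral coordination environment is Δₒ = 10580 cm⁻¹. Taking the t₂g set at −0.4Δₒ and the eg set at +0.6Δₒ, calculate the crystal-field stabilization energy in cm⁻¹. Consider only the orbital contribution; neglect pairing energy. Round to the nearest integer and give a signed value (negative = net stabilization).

Ni is in group 10, so Ni²⁺ is d⁸ (10 − 2 = 8).
Configuration: t₂g⁶ eg².
The orbital stabilization is -1.2Δₒ = -1.2 × 10580 = -12696 cm⁻¹.

-12696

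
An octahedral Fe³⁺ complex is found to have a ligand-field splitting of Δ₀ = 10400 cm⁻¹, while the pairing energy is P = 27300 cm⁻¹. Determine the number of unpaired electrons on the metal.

Fe is in group 8, so Fe³⁺ is d⁵ (8 − 3 = 5).
Here Δ₀ < P (10400 < 27300), so the high-spin state is favoured.
Configuration: t2g^3 e_g^2.
Unpaired electrons: 5.

5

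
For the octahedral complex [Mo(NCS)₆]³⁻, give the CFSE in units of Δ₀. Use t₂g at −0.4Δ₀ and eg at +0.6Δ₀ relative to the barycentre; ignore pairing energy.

Each NCS⁻ contributes -1; 6 × (-1) = -6. With overall charge -3, Mo is in the +3 oxidation state.
Mo is in group 6, so Mo³⁺ is d³ (6 − 3 = 3).
Configuration: t₂g³ eg⁰.
CFSE = 3(-0.4Δ₀) + 0(0.6Δ₀) = -1.2Δ₀ + 0.0Δ₀ = -1.2Δ₀.

-1.2 Δ₀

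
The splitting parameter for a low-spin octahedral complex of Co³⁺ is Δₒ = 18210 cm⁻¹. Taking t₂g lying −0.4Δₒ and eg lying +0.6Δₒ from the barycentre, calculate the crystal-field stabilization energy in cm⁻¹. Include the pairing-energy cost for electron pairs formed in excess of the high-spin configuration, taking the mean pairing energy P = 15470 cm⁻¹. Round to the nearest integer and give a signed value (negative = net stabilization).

Co is in group 9, so Co³⁺ is d⁶ (9 − 3 = 6).
The d⁶ electrons fill as t₂g⁶ eg⁰.
The orbital stabilization is -2.4Δₒ = -2.4 × 18210 = -43704 cm⁻¹.
Pairing penalty: 3 pairs vs 1 in the high-spin reference → 2 extra × P = 30940 cm⁻¹.
Overall CFSE = -43704 + 30940 = -12764 cm⁻¹.

-12764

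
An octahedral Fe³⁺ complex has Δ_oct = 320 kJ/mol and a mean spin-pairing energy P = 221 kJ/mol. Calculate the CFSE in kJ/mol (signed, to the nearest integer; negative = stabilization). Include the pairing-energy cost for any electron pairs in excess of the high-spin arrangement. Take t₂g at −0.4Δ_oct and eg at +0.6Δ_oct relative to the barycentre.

Fe is in group 8, so Fe³⁺ is d⁵ (8 − 3 = 5).
Δ_oct > P, so pairing is preferred: the ground state is low-spin.
Configuration: t₂g⁵ eg⁰.
Orbital CFSE = -2.0Δ_oct = -2.0 × 320 = -640 kJ/mol.
Excess pairs vs high-spin: 2 − 0 = 2; pairing cost = +442 kJ/mol.
Net CFSE = -640 + 442 = -198 kJ/mol.

-198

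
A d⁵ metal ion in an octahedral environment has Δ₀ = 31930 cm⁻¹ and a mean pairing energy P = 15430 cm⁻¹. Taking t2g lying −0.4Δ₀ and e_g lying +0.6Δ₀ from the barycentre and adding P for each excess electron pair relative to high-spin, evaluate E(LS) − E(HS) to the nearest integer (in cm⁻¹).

-33000

High-spin: t2g^3 e_g^2, CFSE = 0.0Δ₀ = 0 cm⁻¹.
Low-spin: t2g^5 e_g^0, orbital CFSE = -2.0Δ₀ = -63860 cm⁻¹; plus 2 excess pairs × P = +30860 cm⁻¹; total -33000 cm⁻¹.
The difference is -33000 − (0) = -33000 cm⁻¹, so low-spin lies lower.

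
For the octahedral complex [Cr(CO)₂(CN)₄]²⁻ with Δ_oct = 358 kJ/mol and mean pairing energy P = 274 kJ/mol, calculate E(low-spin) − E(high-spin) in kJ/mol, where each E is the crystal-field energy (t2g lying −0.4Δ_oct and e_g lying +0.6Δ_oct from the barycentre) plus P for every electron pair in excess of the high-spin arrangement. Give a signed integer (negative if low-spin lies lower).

Ligand charges: 2×(+0) from CO and 4×(-1) from CN⁻ sum to -4; with overall charge -2, Cr is +2.
Group 6 minus oxidation state +2 gives a d⁴ configuration for Cr²⁺.
High-spin: t2g^3 e_g^1, CFSE = -0.6Δ_oct = -215 kJ/mol.
Low-spin t2g^4 e_g^0 gives -1.6Δ_oct = -573 kJ/mol, but forming 1 extra pair costs 1P = 274 kJ/mol, so E(LS) = -573 + 274 = -299 kJ/mol.
E(LS) − E(HS) = -299 − (-215) = -84 kJ/mol.

-84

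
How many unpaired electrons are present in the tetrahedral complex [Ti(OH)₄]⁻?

Each OH⁻ contributes -1; 4 × (-1) = -4. With overall charge -1, Ti is in the +3 oxidation state.
Ti³⁺: group 4, so d-count = 4 − 3 = 1.
Tetrahedral fields are weak (Δₜ ≈ 4/9 Δₒ), so electrons fill high-spin.
Configuration: e^1 t2^0, giving 1 unpaired electron.

1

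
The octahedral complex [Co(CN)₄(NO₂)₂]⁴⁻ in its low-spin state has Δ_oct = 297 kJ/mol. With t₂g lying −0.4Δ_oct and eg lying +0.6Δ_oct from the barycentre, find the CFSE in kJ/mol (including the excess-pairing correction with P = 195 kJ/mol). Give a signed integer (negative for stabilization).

-340

Ligand charges: 4×(-1) from CN⁻ and 2×(-1) from NO₂⁻ sum to -6; with overall charge -4, Co is +2.
Co sits in group 9; removing 2 electrons leaves Co²⁺ with 9 − 2 = 7 d electrons.
Electron filling gives t₂g⁶ eg¹.
CFSE(orbital) = 6×(-0.4Δ_oct) + 1×(0.6Δ_oct) = -1.8Δ_oct; with Δ_oct = 297 kJ/mol that is -535 kJ/mol.
Pairing penalty: 3 pairs vs 2 in the high-spin reference → 1 extra × P = 195 kJ/mol.
Combining: -535 + 195 = -340 kJ/mol.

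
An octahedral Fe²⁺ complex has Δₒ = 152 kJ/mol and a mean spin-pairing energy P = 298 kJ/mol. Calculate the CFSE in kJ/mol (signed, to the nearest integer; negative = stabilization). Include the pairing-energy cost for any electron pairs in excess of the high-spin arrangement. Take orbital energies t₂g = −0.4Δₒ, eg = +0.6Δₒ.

Fe is in group 8, so Fe²⁺ is d⁶ (8 − 2 = 6).
Δₒ < P, so pairing is avoided: the ground state is high-spin.
Configuration: t₂g⁴ eg².
Orbital CFSE = -0.4Δₒ = -0.4 × 152 = -61 kJ/mol.
High-spin has no excess pairs, so no pairing correction applies.

-61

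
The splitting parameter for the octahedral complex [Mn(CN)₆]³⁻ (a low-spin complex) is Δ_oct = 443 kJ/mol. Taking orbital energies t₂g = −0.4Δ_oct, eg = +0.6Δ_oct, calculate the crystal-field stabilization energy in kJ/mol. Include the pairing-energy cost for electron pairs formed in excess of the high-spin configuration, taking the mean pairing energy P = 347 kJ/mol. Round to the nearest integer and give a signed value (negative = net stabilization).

-362

Each CN⁻ contributes -1; 6 × (-1) = -6. With overall charge -3, Mn is in the +3 oxidation state.
Mn sits in group 7; removing 3 electrons leaves Mn³⁺ with 7 − 3 = 4 d electrons.
The d⁴ electrons fill as t₂g⁴ eg⁰.
CFSE(orbital) = 4×(-0.4Δ_oct) + 0×(0.6Δ_oct) = -1.6Δ_oct; with Δ_oct = 443 kJ/mol that is -709 kJ/mol.
High-spin d⁴ would be t₂g³ eg¹ with 0 pairs; low-spin has 1, so 1 excess pair costs +1P = +347 kJ/mol.
Net CFSE = -709 + 347 = -362 kJ/mol.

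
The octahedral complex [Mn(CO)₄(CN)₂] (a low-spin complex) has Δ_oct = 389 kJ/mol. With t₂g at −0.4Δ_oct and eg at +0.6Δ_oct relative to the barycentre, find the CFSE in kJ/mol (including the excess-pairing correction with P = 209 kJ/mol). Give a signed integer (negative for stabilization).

Ligand charges: 4×(+0) from CO and 2×(-1) from CN⁻ sum to -2; with overall charge +0, Mn is +2.
Group 7 minus oxidation state +2 gives a d⁵ configuration for Mn²⁺.
Electron filling gives t₂g⁵ eg⁰.
CFSE(orbital) = 5×(-0.4Δ_oct) + 0×(0.6Δ_oct) = -2.0Δ_oct; with Δ_oct = 389 kJ/mol that is -778 kJ/mol.
Relative to high-spin t₂g³ eg² (0 paired), the low-spin configuration has 2 additional pairs, contributing +2 × 209 = +418 kJ/mol.
Overall CFSE = -778 + 418 = -360 kJ/mol.

-360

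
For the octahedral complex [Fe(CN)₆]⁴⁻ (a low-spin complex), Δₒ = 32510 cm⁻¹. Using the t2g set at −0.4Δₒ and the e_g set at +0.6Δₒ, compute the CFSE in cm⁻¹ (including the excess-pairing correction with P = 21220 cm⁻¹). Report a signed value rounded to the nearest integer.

-35584

Each CN⁻ contributes -1; 6 × (-1) = -6. With overall charge -4, Fe is in the +2 oxidation state.
Fe²⁺: group 8, so d-count = 8 − 2 = 6.
The d⁶ electrons fill as t2g^6 e_g^0.
The orbital stabilization is -2.4Δₒ = -2.4 × 32510 = -78024 cm⁻¹.
Pairing penalty: 3 pairs vs 1 in the high-spin reference → 2 extra × P = 42440 cm⁻¹.
Overall CFSE = -78024 + 42440 = -35584 cm⁻¹.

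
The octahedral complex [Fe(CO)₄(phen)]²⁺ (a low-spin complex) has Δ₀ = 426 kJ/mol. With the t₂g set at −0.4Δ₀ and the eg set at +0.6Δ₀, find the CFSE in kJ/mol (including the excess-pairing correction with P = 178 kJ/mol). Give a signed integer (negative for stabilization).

Ligand charges: 4×(+0) from CO and 1×(+0) from phen sum to +0; with overall charge +2, Fe is +2.
Group 8 minus oxidation state +2 gives a d⁶ configuration for Fe²⁺.
Electron filling gives t₂g⁶ eg⁰.
The orbital stabilization is -2.4Δ₀ = -2.4 × 426 = -1022 kJ/mol.
Pairing penalty: 3 pairs vs 1 in the high-spin reference → 2 extra × P = 356 kJ/mol.
Overall CFSE = -1022 + 356 = -666 kJ/mol.

-666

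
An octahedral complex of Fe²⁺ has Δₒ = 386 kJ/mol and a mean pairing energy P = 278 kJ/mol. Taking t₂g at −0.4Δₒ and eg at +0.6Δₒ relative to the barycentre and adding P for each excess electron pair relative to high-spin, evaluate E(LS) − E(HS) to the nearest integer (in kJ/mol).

-216

Fe sits in group 8; removing 2 electrons leaves Fe²⁺ with 8 − 2 = 6 d electrons.
High-spin: t₂g⁴ eg², CFSE = -0.4Δₒ = -154 kJ/mol.
Low-spin: t₂g⁶ eg⁰, orbital CFSE = -2.4Δₒ = -926 kJ/mol; plus 2 excess pairs × P = +556 kJ/mol; total -370 kJ/mol.
E(LS) − E(HS) = -370 − (-154) = -216 kJ/mol.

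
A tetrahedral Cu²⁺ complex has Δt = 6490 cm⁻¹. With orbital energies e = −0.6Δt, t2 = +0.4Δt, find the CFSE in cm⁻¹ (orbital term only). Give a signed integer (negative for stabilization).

Cu is in group 11, so Cu²⁺ is d⁹ (11 − 2 = 9).
With tetrahedral geometry the complex is necessarily high-spin.
Electron filling gives e^4 t2^5.
Orbital CFSE = 4(-0.6) + 5(0.4) = -0.4Δt = -0.4 × 6490 = -2596 cm⁻¹.

-2596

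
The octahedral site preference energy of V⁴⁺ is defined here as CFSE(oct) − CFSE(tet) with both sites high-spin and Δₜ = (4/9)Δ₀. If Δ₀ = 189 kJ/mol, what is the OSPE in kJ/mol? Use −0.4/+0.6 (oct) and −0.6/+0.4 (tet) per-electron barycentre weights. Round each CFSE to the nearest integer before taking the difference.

-26

V⁴⁺: group 5, so d-count = 5 − 4 = 1.
Octahedral high-spin t2g^1 e_g^0: CFSE = -0.4 × 189 = -76 kJ/mol.
Tetrahedral e^1 t2^0 gives -0.6Δₜ = -0.6 × (4/9) × 189 = -50 kJ/mol.
OSPE = -76 − (-50) = -26 kJ/mol.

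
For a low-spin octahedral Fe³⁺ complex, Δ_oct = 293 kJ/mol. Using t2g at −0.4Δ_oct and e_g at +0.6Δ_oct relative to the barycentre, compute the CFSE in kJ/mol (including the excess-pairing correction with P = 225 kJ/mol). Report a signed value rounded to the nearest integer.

Fe sits in group 8; removing 3 electrons leaves Fe³⁺ with 8 − 3 = 5 d electrons.
The d⁵ electrons fill as t2g^5 e_g^0.
The orbital stabilization is -2.0Δ_oct = -2.0 × 293 = -586 kJ/mol.
Relative to high-spin t2g^3 e_g^2 (0 paired), the low-spin configuration has 2 additional pairs, contributing +2 × 225 = +450 kJ/mol.
Overall CFSE = -586 + 450 = -136 kJ/mol.

-136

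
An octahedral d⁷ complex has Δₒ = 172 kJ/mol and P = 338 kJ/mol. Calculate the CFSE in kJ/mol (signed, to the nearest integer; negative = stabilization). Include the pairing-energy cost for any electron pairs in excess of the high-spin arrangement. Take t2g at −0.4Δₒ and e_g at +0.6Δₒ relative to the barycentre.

Δₒ < P, so pairing is avoided: the ground state is high-spin.
Filling d⁷ accordingly: t2g^5 e_g^2.
Orbital CFSE = -0.8Δₒ = -0.8 × 172 = -138 kJ/mol.
High-spin has no excess pairs, so no pairing correction applies.

-138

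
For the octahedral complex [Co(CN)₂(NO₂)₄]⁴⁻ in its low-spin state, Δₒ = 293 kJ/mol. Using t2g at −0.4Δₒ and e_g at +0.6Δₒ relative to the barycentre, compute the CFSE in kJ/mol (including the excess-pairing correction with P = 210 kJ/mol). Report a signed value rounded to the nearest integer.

Ligand charges: 2×(-1) from CN⁻ and 4×(-1) from NO₂⁻ sum to -6; with overall charge -4, Co is +2.
Co sits in group 9; removing 2 electrons leaves Co²⁺ with 9 − 2 = 7 d electrons.
Electron filling gives t2g^6 e_g^1.
CFSE(orbital) = 6×(-0.4Δₒ) + 1×(0.6Δₒ) = -1.8Δₒ; with Δₒ = 293 kJ/mol that is -527 kJ/mol.
Relative to high-spin t2g^5 e_g^2 (2 paired), the low-spin configuration has 1 additional pair, contributing +1 × 210 = +210 kJ/mol.
Combining: -527 + 210 = -317 kJ/mol.

-317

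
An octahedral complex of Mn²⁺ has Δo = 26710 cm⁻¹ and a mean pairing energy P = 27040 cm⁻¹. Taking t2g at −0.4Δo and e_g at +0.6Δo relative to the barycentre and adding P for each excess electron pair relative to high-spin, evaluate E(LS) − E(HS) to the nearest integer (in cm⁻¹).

660

Mn²⁺: group 7, so d-count = 7 − 2 = 5.
High-spin d⁵ fills as t2g^3 e_g^2 with CFSE 3(−0.4) + 2(+0.6) = 0.0Δo = 0 cm⁻¹.
For low-spin the configuration is t2g^5 e_g^0: orbital energy -2.0 × 26710 = -53420 cm⁻¹, and 2 additional pairs relative to high-spin add 54080 cm⁻¹, giving 660 cm⁻¹.
The difference is 660 − (0) = 660 cm⁻¹, so high-spin lies lower.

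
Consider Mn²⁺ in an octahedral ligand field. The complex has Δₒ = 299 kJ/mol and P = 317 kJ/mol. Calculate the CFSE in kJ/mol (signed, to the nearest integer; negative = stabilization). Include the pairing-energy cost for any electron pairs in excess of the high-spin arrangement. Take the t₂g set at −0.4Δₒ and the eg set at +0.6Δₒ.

Mn²⁺: group 7, so d-count = 7 − 2 = 5.
Δₒ < P, so pairing is avoided: the ground state is high-spin.
Configuration: t₂g³ eg².
Orbital CFSE = 0.0Δₒ = 0.0 × 299 = 0 kJ/mol.
High-spin has no excess pairs, so no pairing correction applies.

0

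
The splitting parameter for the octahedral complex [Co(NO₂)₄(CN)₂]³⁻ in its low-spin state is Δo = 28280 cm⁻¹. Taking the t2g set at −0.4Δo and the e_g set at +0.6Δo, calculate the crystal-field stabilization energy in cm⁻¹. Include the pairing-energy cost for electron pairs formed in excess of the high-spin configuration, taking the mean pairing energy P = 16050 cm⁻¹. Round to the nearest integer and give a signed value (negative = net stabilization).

Ligand charges: 4×(-1) from NO₂⁻ and 2×(-1) from CN⁻ sum to -6; with overall charge -3, Co is +3.
Co³⁺: group 9, so d-count = 9 − 3 = 6.
Electron filling gives t2g^6 e_g^0.
Orbital CFSE = 6(-0.4) + 0(0.6) = -2.4Δo = -2.4 × 28280 = -67872 cm⁻¹.
Pairing penalty: 3 pairs vs 1 in the high-spin reference → 2 extra × P = 32100 cm⁻¹.
Combining: -67872 + 32100 = -35772 cm⁻¹.

-35772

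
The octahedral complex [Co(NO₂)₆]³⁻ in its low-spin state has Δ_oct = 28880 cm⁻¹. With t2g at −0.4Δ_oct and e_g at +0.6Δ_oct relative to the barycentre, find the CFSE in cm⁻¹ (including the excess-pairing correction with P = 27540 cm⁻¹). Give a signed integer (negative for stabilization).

Each NO₂⁻ contributes -1; 6 × (-1) = -6. With overall charge -3, Co is in the +3 oxidation state.
Co sits in group 9; removing 3 electrons leaves Co³⁺ with 9 − 3 = 6 d electrons.
The d⁶ electrons fill as t2g^6 e_g^0.
The orbital stabilization is -2.4Δ_oct = -2.4 × 28880 = -69312 cm⁻¹.
Pairing penalty: 3 pairs vs 1 in the high-spin reference → 2 extra × P = 55080 cm⁻¹.
Overall CFSE = -69312 + 55080 = -14232 cm⁻¹.

-14232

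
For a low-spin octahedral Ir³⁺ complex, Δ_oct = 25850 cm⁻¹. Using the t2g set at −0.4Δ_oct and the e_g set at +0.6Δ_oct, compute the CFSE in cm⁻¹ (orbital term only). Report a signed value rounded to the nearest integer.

-62040

Ir sits in group 9; removing 3 electrons leaves Ir³⁺ with 9 − 3 = 6 d electrons.
Configuration: t2g^6 e_g^0.
Orbital CFSE = 6(-0.4) + 0(0.6) = -2.4Δ_oct = -2.4 × 25850 = -62040 cm⁻¹.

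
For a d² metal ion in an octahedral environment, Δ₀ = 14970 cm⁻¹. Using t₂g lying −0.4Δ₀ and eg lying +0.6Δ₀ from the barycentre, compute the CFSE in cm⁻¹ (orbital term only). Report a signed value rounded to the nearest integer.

-11976

Configuration: t₂g² eg⁰.
The orbital stabilization is -0.8Δ₀ = -0.8 × 14970 = -11976 cm⁻¹.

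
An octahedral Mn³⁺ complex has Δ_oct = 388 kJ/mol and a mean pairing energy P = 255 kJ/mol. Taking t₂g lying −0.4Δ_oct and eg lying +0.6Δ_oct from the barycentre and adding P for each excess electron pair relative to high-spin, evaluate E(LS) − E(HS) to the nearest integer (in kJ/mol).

-133

Mn³⁺: group 7, so d-count = 7 − 3 = 4.
High-spin: t₂g³ eg¹, CFSE = -0.6Δ_oct = -233 kJ/mol.
Low-spin t₂g⁴ eg⁰ gives -1.6Δ_oct = -621 kJ/mol, but forming 1 extra pair costs 1P = 255 kJ/mol, so E(LS) = -621 + 255 = -366 kJ/mol.
The difference is -366 − (-233) = -133 kJ/mol, so low-spin lies lower.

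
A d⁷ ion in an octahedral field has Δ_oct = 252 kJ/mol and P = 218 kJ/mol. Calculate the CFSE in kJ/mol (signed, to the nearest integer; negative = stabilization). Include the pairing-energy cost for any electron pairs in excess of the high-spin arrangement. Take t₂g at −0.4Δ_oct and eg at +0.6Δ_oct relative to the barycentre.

-236

With Δ_oct > P the complex is low-spin.
That gives t₂g⁶ eg¹.
Orbital CFSE = -1.8Δ_oct = -1.8 × 252 = -454 kJ/mol.
Excess pairs vs high-spin: 3 − 2 = 1; pairing cost = +218 kJ/mol.
Net CFSE = -454 + 218 = -236 kJ/mol.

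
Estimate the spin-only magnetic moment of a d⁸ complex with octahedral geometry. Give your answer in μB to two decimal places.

Configuration: t₂g⁶ eg² → 2 unpaired electrons.
μ(spin-only) = √[2(2+2)] = √8 ≈ 2.83 μB.

2.83 μB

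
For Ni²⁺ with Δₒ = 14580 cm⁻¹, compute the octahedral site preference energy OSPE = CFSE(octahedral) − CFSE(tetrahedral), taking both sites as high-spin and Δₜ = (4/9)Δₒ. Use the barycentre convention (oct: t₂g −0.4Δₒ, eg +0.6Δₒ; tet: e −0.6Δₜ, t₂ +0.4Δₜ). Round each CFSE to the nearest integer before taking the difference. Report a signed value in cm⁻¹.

Ni²⁺: group 10, so d-count = 10 − 2 = 8.
Octahedral high-spin t₂g⁶ eg²: CFSE = -1.2 × 14580 = -17496 cm⁻¹.
Tetrahedral: e⁴ t₂⁴, CFSE = 4(−0.6) + 4(+0.4) = -0.8Δₜ = -0.8 × (4/9) × 14580 = -5184 cm⁻¹.
Subtracting, OSPE = -17496 − (-5184) = -12312 cm⁻¹.

-12312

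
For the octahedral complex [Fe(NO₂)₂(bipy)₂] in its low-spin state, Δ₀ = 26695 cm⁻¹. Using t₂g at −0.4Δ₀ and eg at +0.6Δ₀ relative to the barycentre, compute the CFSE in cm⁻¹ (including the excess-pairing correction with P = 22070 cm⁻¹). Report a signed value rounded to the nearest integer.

Ligand charges: 2×(-1) from NO₂⁻ and 2×(+0) from bipy sum to -2; with overall charge +0, Fe is +2.
Fe²⁺: group 8, so d-count = 8 − 2 = 6.
Electron filling gives t₂g⁶ eg⁰.
CFSE(orbital) = 6×(-0.4Δ₀) + 0×(0.6Δ₀) = -2.4Δ₀; with Δ₀ = 26695 cm⁻¹ that is -64068 cm⁻¹.
Relative to high-spin t₂g⁴ eg² (1 paired), the low-spin configuration has 2 additional pairs, contributing +2 × 22070 = +44140 cm⁻¹.
Net CFSE = -64068 + 44140 = -19928 cm⁻¹.

-19928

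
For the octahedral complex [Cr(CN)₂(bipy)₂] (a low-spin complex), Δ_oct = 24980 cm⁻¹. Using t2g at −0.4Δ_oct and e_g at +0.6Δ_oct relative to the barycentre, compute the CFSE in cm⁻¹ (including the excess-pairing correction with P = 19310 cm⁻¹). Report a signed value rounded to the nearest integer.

Ligand charges: 2×(-1) from CN⁻ and 2×(+0) from bipy sum to -2; with overall charge +0, Cr is +2.
Cr sits in group 6; removing 2 electrons leaves Cr²⁺ with 6 − 2 = 4 d electrons.
The d⁴ electrons fill as t2g^4 e_g^0.
The orbital stabilization is -1.6Δ_oct = -1.6 × 24980 = -39968 cm⁻¹.
Pairing penalty: 1 pair vs 0 in the high-spin reference → 1 extra × P = 19310 cm⁻¹.
Overall CFSE = -39968 + 19310 = -20658 cm⁻¹.

-20658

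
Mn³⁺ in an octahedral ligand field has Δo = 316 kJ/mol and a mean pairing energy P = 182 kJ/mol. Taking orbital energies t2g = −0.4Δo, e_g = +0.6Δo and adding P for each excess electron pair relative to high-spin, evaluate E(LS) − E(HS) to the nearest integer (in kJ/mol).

Mn³⁺: group 7, so d-count = 7 − 3 = 4.
High-spin d⁴ fills as t2g^3 e_g^1 with CFSE 3(−0.4) + 1(+0.6) = -0.6Δo = -190 kJ/mol.
For low-spin the configuration is t2g^4 e_g^0: orbital energy -1.6 × 316 = -506 kJ/mol, and 1 additional pair relative to high-spin adds 182 kJ/mol, giving -324 kJ/mol.
The difference is -324 − (-190) = -134 kJ/mol, so low-spin lies lower.

-134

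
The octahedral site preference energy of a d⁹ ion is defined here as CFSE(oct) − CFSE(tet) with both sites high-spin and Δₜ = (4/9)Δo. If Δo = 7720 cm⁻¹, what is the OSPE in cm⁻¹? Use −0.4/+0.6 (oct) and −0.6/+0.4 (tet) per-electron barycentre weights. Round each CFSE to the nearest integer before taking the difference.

Octahedral (high-spin): t2g^6 e_g^3, CFSE = 6(−0.4) + 3(+0.6) = -0.6Δo = -0.6 × 7720 = -4632 cm⁻¹.
Tetrahedral: e^4 t2^5, CFSE = 4(−0.6) + 5(+0.4) = -0.4Δₜ = -0.4 × (4/9) × 7720 = -1372 cm⁻¹.
OSPE = CFSE(oct) − CFSE(tet) = -4632 − (-1372) = -3260 cm⁻¹.

-3260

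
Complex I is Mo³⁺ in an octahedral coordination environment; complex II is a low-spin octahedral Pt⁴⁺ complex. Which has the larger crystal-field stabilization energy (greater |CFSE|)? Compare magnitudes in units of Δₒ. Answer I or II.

II

I: Mo³⁺: group 6, so d-count = 6 − 3 = 3; For octahedral d³ the high- and low-spin configurations coincide; t2g^3 e_g^0, CFSE = -1.2Δₒ.
II: Group 10 minus oxidation state +4 gives a d⁶ configuration for Pt⁴⁺; t₂g⁶ eg⁰, CFSE = -2.4Δₒ.
So II has the larger |CFSE|.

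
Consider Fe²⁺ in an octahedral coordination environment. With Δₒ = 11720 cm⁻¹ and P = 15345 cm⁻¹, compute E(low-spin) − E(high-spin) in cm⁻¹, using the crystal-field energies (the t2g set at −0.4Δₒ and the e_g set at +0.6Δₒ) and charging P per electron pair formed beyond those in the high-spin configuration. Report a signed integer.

7250

Group 8 minus oxidation state +2 gives a d⁶ configuration for Fe²⁺.
High-spin: t2g^4 e_g^2, CFSE = -0.4Δₒ = -4688 cm⁻¹.
For low-spin the configuration is t2g^6 e_g^0: orbital energy -2.4 × 11720 = -28128 cm⁻¹, and 2 additional pairs relative to high-spin add 30690 cm⁻¹, giving 2562 cm⁻¹.
Thus E(LS) − E(HS) = 7250 cm⁻¹.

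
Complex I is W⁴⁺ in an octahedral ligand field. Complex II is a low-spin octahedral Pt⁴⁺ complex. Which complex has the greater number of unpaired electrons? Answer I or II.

I

I: W sits in group 6; removing 4 electrons leaves W⁴⁺ with 6 − 4 = 2 d electrons; t₂g² eg⁰ → 2 unpaired.
II: Pt is in group 10, so Pt⁴⁺ is d⁶ (10 − 4 = 6); t₂g⁶ eg⁰ → 0 unpaired.
So I has more unpaired electrons.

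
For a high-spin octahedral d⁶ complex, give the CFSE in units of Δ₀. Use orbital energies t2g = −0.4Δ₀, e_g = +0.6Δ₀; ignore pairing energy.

-0.4 Δ₀

Configuration: t2g^4 e_g^2.
CFSE = 4(-0.4Δ₀) + 2(0.6Δ₀) = -1.6Δ₀ + 1.2Δ₀ = -0.4Δ₀.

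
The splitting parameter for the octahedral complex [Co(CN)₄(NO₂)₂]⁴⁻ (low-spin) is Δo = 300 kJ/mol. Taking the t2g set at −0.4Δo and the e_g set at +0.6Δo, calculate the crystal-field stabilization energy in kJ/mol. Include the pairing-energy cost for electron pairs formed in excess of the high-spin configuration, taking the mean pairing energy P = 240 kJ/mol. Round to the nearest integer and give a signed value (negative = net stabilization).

-300

Ligand charges: 4×(-1) from CN⁻ and 2×(-1) from NO₂⁻ sum to -6; with overall charge -4, Co is +2.
Co²⁺: group 9, so d-count = 9 − 2 = 7.
The d⁷ electrons fill as t2g^6 e_g^1.
The orbital stabilization is -1.8Δo = -1.8 × 300 = -540 kJ/mol.
Relative to high-spin t2g^5 e_g^2 (2 paired), the low-spin configuration has 1 additional pair, contributing +1 × 240 = +240 kJ/mol.
Combining: -540 + 240 = -300 kJ/mol.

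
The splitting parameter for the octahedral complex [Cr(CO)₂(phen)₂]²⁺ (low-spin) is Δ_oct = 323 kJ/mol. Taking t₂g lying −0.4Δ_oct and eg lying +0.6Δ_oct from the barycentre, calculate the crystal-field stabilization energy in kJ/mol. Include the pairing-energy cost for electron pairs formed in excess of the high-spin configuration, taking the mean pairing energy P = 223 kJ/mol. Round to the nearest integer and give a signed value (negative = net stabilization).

-294

Ligand charges: 2×(+0) from CO and 2×(+0) from phen sum to +0; with overall charge +2, Cr is +2.
Group 6 minus oxidation state +2 gives a d⁴ configuration for Cr²⁺.
Electron filling gives t₂g⁴ eg⁰.
The orbital stabilization is -1.6Δ_oct = -1.6 × 323 = -517 kJ/mol.
Relative to high-spin t₂g³ eg¹ (0 paired), the low-spin configuration has 1 additional pair, contributing +1 × 223 = +223 kJ/mol.
Combining: -517 + 223 = -294 kJ/mol.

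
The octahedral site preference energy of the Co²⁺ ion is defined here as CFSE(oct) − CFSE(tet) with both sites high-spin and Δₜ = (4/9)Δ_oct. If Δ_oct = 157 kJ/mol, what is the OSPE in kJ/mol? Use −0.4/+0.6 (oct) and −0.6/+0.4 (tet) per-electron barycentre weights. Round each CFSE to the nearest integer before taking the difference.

Co is in group 9, so Co²⁺ is d⁷ (9 − 2 = 7).
Octahedral high-spin t₂g⁵ eg²: CFSE = -0.8 × 157 = -126 kJ/mol.
In a tetrahedral site the filling is e⁴ t₂³: CFSE(tet) = -1.2Δₜ = -1.2 × (4/9)(157) = -84 kJ/mol.
Subtracting, OSPE = -126 − (-84) = -42 kJ/mol.

-42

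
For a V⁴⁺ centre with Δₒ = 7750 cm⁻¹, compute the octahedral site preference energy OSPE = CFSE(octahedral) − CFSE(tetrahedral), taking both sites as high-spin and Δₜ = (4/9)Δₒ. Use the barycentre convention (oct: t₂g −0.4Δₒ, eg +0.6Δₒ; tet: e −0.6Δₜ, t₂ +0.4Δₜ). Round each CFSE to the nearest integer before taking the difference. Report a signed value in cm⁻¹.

V⁴⁺: group 5, so d-count = 5 − 4 = 1.
Octahedral high-spin t₂g¹ eg⁰: CFSE = -0.4 × 7750 = -3100 cm⁻¹.
Tetrahedral: e¹ t₂⁰, CFSE = 1(−0.6) + 0(+0.4) = -0.6Δₜ = -0.6 × (4/9) × 7750 = -2067 cm⁻¹.
OSPE = CFSE(oct) − CFSE(tet) = -3100 − (-2067) = -1033 cm⁻¹.

-1033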